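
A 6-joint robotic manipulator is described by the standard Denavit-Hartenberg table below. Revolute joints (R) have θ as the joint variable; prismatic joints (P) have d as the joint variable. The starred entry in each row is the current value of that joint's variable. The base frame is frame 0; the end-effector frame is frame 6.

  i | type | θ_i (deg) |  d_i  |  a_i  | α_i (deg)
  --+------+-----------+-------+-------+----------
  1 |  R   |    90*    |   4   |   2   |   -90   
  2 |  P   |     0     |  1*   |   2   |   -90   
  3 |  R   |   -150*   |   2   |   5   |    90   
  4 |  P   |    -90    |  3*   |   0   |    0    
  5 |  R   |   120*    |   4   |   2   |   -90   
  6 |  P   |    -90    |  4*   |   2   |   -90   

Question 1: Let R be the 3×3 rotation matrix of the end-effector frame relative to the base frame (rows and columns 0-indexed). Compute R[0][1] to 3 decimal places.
-0.250

End-effector y-axis (col 1 of R) = (-0.2500,-0.4330,0.8660)
R[0][1] = -0.2500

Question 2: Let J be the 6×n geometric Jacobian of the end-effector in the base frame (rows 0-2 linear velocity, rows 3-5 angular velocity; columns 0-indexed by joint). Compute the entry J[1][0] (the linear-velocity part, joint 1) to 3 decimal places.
4.428

axis z_0 = ẑ; lever o_n−o_0 = (4.4282,-4.5981,-2.4641)
cross product → J_v[:, 0] = (4.5981,4.4282,-0.0000)
J_ω[:, 0] = z_0
entry J[1][0] = 4.4282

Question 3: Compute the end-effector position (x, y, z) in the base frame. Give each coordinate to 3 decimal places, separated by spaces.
4.428 -4.598 -2.464

after link 1: o_1 = (0.0000, 2.0000, 4.0000)
after link 2: o_2 = (-1.0000, 4.0000, 4.0000)
after link 3: o_3 = (-3.5000, -0.3301, 2.0000)
after link 4: o_4 = (-0.9019, -1.8301, 2.0000)
after link 5: o_5 = (1.6962, -5.3301, 1.0000)
after link 6: o_6 = (4.4282, -4.5981, -2.4641)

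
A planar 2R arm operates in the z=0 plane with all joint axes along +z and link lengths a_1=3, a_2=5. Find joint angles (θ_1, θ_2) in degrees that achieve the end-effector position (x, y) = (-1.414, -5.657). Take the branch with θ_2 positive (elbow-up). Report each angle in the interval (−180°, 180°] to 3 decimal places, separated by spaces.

cos θ_2 = (34.0010−3²−5²)/(2·3·5) = 0.0000; θ_2 = 89.9980° (elbow-up)
β = atan2(-5.6570,-1.4140) = -104.0339°; ψ = atan2(5.0000,3.0002) = 59.0348°
θ_1 = β − ψ = -163.0686°

-163.069 89.998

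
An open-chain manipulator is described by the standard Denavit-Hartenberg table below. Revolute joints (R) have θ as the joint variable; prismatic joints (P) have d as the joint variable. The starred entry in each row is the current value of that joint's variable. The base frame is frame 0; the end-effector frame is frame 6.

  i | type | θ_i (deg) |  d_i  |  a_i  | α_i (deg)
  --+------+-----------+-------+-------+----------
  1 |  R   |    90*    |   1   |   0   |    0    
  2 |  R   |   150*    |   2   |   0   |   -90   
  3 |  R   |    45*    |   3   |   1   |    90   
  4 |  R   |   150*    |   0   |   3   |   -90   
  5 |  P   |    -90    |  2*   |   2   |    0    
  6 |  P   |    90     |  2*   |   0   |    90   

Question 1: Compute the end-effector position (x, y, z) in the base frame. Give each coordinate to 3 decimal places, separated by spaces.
1.462 0.461 6.958

after link 1: o_1 = (0.0000, 0.0000, 1.0000)
after link 2: o_2 = (0.0000, 0.0000, 3.0000)
after link 3: o_3 = (2.2445, -2.1124, 2.2929)
after link 4: o_4 = (4.4621, -1.2714, 4.1300)
after link 5: o_5 = (2.6086, -1.0177, 6.2513)
after link 6: o_6 = (1.4621, 0.4607, 6.9584)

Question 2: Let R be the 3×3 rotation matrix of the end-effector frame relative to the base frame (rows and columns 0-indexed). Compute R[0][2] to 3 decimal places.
End-effector z-axis (col 2 of R) = (-0.3536,-0.6124,0.7071)
R[0][2] = -0.3536

-0.354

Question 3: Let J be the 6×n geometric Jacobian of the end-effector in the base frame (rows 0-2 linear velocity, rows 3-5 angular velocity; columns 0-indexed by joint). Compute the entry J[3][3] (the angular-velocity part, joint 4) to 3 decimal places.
-0.354

axis z_3 = (-0.3536,-0.6124,0.7071); lever o_n−o_3 = (-0.7824,2.5730,4.6655)
cross product → J_v[:, 3] = (-4.6765,1.0963,-1.3888)
J_ω[:, 3] = z_3
entry J[3][3] = -0.3536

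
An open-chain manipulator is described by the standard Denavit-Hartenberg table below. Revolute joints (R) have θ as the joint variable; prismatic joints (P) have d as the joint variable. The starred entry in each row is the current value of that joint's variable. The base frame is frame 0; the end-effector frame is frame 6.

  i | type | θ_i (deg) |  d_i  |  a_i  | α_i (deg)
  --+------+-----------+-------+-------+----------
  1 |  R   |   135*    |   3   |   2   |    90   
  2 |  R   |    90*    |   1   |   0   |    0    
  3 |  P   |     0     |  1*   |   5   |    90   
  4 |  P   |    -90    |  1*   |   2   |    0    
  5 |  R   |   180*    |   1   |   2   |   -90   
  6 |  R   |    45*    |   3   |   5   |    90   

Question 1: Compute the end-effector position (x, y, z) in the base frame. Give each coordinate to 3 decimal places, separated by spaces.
3.586 4.243 5.000

after link 1: o_1 = (-1.4142, 1.4142, 3.0000)
after link 2: o_2 = (-0.7071, 2.1213, 3.0000)
after link 3: o_3 = (-0.0000, 2.8284, 8.0000)
after link 4: o_4 = (-2.1213, 2.1213, 8.0000)
after link 5: o_5 = (-1.4142, 4.2426, 8.0000)
after link 6: o_6 = (3.5858, 4.2426, 5.0000)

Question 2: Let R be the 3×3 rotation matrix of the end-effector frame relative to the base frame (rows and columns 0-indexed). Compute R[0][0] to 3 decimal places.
1.000

End-effector x-axis (col 0 of R) = (1.0000,0.0000,0.0000)
R[0][0] = 1.0000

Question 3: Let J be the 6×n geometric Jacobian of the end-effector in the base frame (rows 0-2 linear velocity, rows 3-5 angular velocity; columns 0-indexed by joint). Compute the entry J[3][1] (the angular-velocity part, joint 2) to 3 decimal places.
0.707

axis z_1 = (0.7071,0.7071,0.0000); lever o_n−o_1 = (5.0000,2.8284,2.0000)
cross product → J_v[:, 1] = (1.4142,-1.4142,-1.5355)
J_ω[:, 1] = z_1
entry J[3][1] = 0.7071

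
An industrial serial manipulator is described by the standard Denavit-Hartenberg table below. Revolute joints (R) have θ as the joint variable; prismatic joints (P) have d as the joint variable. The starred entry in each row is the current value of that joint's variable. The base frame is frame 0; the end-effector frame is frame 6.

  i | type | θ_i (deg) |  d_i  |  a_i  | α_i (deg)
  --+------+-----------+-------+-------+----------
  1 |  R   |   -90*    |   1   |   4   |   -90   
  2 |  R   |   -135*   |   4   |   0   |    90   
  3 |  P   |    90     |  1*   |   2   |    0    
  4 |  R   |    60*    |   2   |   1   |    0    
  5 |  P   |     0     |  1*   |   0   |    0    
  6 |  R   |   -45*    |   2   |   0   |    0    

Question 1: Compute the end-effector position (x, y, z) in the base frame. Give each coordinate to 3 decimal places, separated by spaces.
6.500 -0.370 -3.855

after link 1: o_1 = (0.0000, -4.0000, 1.0000)
after link 2: o_2 = (4.0000, -4.0000, 1.0000)
after link 3: o_3 = (6.0000, -3.2929, 0.2929)
after link 4: o_4 = (6.5000, -2.4911, -1.7337)
after link 5: o_5 = (6.5000, -1.7839, -2.4408)
after link 6: o_6 = (6.5000, -0.3697, -3.8550)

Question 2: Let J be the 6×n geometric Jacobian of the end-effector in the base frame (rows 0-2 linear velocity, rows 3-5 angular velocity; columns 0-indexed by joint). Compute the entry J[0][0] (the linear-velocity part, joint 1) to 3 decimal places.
axis z_0 = ẑ; lever o_n−o_0 = (6.5000,-0.3697,-3.8550)
cross product → J_v[:, 0] = (0.3697,6.5000,-0.0000)
J_ω[:, 0] = z_0
entry J[0][0] = 0.3697

0.370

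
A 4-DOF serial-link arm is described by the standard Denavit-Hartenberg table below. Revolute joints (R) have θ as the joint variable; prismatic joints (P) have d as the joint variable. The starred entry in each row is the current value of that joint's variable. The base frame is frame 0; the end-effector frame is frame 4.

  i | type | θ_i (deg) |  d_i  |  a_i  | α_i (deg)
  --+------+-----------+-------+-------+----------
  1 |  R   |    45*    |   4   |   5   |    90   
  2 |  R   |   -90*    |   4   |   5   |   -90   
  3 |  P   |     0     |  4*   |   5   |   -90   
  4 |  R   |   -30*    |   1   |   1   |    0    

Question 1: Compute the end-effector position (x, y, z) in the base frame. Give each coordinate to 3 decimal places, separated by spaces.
after link 1: o_1 = (3.5355, 3.5355, 4.0000)
after link 2: o_2 = (6.3640, 0.7071, -1.0000)
after link 3: o_3 = (9.1924, 3.5355, -6.0000)
after link 4: o_4 = (8.8388, 4.5962, -6.8660)

8.839 4.596 -6.866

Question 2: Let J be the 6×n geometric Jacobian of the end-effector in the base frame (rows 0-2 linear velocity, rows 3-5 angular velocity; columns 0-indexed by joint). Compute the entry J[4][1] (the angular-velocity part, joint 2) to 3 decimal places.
-0.707

axis z_1 = (0.7071,-0.7071,0.0000); lever o_n−o_1 = (5.3033,1.0607,-10.8660)
cross product → J_v[:, 1] = (7.6834,7.6834,4.5000)
J_ω[:, 1] = z_1
entry J[4][1] = -0.7071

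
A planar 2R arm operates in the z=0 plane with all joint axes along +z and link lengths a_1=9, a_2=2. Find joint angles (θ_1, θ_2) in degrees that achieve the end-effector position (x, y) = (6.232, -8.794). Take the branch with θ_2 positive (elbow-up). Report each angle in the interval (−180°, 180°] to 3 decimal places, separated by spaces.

cos θ_2 = (116.1723−9²−2²)/(2·9·2) = 0.8659; θ_2 = 30.0148° (elbow-up)
β = atan2(-8.7940,6.2320) = -54.6761°; ψ = atan2(1.0004,10.7318) = 5.3259°
θ_1 = β − ψ = -60.0020°

-60.002 30.015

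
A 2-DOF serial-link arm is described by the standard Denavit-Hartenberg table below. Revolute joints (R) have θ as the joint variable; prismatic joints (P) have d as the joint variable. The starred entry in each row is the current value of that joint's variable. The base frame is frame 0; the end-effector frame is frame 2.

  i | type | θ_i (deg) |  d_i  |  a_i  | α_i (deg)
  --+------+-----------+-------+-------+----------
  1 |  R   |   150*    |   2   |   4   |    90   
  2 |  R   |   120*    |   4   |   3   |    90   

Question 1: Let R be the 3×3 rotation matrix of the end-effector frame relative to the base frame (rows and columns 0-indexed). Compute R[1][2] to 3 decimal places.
0.433

End-effector z-axis (col 2 of R) = (-0.7500,0.4330,0.5000)
R[1][2] = 0.4330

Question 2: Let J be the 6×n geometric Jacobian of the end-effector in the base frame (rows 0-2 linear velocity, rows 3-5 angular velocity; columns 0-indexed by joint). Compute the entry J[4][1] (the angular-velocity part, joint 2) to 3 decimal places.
axis z_1 = (0.5000,0.8660,0.0000); lever o_n−o_1 = (3.2990,2.7141,2.5981)
cross product → J_v[:, 1] = (2.2500,-1.2990,-1.5000)
J_ω[:, 1] = z_1
entry J[4][1] = 0.8660

0.866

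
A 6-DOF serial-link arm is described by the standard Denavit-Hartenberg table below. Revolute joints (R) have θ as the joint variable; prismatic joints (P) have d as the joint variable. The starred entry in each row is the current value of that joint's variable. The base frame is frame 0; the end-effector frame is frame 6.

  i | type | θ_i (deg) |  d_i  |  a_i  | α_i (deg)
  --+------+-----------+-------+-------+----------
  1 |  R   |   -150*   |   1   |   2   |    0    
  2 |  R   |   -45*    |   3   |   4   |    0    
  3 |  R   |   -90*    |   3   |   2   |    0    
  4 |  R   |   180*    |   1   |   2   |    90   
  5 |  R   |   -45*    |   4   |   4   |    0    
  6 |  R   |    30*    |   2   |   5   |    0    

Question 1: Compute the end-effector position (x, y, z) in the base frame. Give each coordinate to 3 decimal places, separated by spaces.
after link 1: o_1 = (-1.7321, -1.0000, 1.0000)
after link 2: o_2 = (-5.5958, 0.0353, 4.0000)
after link 3: o_3 = (-5.0781, 1.9671, 7.0000)
after link 4: o_4 = (-5.5958, 0.0353, 8.0000)
after link 5: o_5 = (-10.1915, -1.6615, 5.1716)
after link 6: o_6 = (-13.3734, -5.8089, 3.8775)

-13.373 -5.809 3.877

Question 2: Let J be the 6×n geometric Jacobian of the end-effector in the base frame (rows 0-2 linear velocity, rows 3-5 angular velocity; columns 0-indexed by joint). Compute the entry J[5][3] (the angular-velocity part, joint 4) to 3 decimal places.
axis z_3 = (0.0000,0.0000,1.0000); lever o_n−o_3 = (-8.2952,-7.7761,-3.1225)
cross product → J_v[:, 3] = (7.7761,-8.2952,0.0000)
J_ω[:, 3] = z_3
entry J[5][3] = 1.0000

1.000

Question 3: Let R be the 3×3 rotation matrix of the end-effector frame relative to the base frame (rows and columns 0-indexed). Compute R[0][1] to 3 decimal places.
-0.067

End-effector y-axis (col 1 of R) = (-0.0670,-0.2500,0.9659)
R[0][1] = -0.0670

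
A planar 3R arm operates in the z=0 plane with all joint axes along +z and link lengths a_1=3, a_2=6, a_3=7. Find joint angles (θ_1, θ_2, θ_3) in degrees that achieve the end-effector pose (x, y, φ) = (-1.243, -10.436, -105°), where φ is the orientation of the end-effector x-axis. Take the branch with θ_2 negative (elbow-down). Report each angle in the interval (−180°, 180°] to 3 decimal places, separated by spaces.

44.993 -149.992 -0.001

wrist centre = target − a_3·(cos φ, sin φ) = (0.5687, -3.6745)
cos θ_2 = (13.8255−3²−6²)/(2·3·6) = -0.8660; θ_2 = -149.9922° (elbow-down)
β = atan2(-3.6745,0.5687) = -81.2017°; ψ = atan2(-3.0007,-2.1957) = -126.1944°
θ_1 = β − ψ = 44.9927°
θ_3 = φ − θ_1 − θ_2 = -0.0006° (wrapped to (-180°,180°])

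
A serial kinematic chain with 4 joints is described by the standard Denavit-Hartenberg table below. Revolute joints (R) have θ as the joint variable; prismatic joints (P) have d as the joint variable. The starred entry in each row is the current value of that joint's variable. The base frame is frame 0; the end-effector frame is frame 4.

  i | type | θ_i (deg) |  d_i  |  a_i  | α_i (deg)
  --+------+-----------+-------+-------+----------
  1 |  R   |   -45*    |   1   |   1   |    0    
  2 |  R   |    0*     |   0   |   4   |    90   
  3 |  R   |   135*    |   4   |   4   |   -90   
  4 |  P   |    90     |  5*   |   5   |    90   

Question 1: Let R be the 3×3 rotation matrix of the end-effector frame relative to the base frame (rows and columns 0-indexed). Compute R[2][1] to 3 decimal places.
End-effector y-axis (col 1 of R) = (-0.5000,0.5000,-0.7071)
R[2][1] = -0.7071

-0.707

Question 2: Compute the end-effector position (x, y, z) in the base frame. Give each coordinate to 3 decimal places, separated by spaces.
after link 1: o_1 = (0.7071, -0.7071, 1.0000)
after link 2: o_2 = (3.5355, -3.5355, 1.0000)
after link 3: o_3 = (-1.2929, -4.3640, 3.8284)
after link 4: o_4 = (-0.2574, 1.6716, 0.2929)

-0.257 1.672 0.293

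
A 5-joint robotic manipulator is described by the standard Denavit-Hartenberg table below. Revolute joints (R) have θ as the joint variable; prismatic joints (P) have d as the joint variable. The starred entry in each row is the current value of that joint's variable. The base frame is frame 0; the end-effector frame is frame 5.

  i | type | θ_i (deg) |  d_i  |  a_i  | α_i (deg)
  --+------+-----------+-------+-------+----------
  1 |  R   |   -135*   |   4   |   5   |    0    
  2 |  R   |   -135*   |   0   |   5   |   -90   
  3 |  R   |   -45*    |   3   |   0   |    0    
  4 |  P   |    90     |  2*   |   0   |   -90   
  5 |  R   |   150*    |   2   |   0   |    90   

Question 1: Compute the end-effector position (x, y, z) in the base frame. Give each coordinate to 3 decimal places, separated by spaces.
-8.536 0.050 2.586

after link 1: o_1 = (-3.5355, -3.5355, 4.0000)
after link 2: o_2 = (-3.5355, 1.4645, 4.0000)
after link 3: o_3 = (-6.5355, 1.4645, 4.0000)
after link 4: o_4 = (-8.5355, 1.4645, 4.0000)
after link 5: o_5 = (-8.5355, 0.0503, 2.5858)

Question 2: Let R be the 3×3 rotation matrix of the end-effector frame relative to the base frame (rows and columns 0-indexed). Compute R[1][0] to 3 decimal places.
-0.612

End-effector x-axis (col 0 of R) = (0.5000,-0.6124,0.6124)
R[1][0] = -0.6124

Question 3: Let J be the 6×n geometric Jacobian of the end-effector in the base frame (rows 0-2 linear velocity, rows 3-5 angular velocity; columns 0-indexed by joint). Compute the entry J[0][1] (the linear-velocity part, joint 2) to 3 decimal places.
-3.586

axis z_1 = (0.0000,0.0000,1.0000); lever o_n−o_1 = (-5.0000,3.5858,-1.4142)
cross product → J_v[:, 1] = (-3.5858,-5.0000,0.0000)
J_ω[:, 1] = z_1
entry J[0][1] = -3.5858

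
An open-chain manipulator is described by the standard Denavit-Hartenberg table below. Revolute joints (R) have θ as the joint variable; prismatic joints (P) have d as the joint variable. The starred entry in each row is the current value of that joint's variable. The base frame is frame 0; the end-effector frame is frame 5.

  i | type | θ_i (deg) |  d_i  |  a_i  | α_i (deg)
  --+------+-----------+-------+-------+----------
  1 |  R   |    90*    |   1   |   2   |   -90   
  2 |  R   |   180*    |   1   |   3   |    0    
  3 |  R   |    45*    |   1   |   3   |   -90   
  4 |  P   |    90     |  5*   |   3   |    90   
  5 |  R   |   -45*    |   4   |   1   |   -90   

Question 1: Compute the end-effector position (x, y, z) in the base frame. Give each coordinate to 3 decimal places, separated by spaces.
after link 1: o_1 = (0.0000, 2.0000, 1.0000)
after link 2: o_2 = (-1.0000, -1.0000, 1.0000)
after link 3: o_3 = (-2.0000, -3.1213, 3.1213)
after link 4: o_4 = (1.0000, 0.4142, 6.6569)
after link 5: o_5 = (1.7071, -2.9142, 8.9853)

1.707 -2.914 8.985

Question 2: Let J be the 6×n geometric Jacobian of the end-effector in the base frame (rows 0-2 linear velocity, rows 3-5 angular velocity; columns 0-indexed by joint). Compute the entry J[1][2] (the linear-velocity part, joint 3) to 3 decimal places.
axis z_2 = (-1.0000,0.0000,0.0000); lever o_n−o_2 = (2.7071,-1.9142,7.9853)
cross product → J_v[:, 2] = (0.0000,7.9853,1.9142)
J_ω[:, 2] = z_2
entry J[1][2] = 7.9853

7.985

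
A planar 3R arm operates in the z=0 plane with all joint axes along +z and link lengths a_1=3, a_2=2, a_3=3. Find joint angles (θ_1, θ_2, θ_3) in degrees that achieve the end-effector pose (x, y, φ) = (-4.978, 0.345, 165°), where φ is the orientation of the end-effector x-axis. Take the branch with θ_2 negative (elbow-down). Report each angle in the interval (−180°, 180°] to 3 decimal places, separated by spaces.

-126.556 -135.008 66.565

wrist centre = target − a_3·(cos φ, sin φ) = (-2.0802, -0.4315)
cos θ_2 = (4.5135−3²−2²)/(2·3·2) = -0.7072; θ_2 = -135.0084° (elbow-down)
β = atan2(-0.4315,-2.0802) = -168.2825°; ψ = atan2(-1.4140,1.5856) = -41.7263°
θ_1 = β − ψ = -126.5562°
θ_3 = φ − θ_1 − θ_2 = 66.5645° (wrapped to (-180°,180°])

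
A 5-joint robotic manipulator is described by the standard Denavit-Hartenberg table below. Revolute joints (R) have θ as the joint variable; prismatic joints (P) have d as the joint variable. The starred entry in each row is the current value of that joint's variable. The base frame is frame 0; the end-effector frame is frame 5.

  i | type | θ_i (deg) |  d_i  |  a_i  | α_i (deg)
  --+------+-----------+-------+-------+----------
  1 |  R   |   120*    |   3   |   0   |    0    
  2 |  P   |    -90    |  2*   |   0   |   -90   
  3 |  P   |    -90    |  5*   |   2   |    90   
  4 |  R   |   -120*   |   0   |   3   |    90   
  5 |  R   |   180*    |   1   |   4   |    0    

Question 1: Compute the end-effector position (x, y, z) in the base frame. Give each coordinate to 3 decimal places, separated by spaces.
after link 1: o_1 = (0.0000, 0.0000, 3.0000)
after link 2: o_2 = (0.0000, 0.0000, 5.0000)
after link 3: o_3 = (-2.5000, 4.3301, 7.0000)
after link 4: o_4 = (-1.2010, 2.0801, 5.5000)
after link 5: o_5 = (-3.1830, 5.5131, 6.6340)

-3.183 5.513 6.634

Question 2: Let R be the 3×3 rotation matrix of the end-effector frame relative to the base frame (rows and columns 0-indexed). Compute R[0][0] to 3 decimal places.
End-effector x-axis (col 0 of R) = (-0.4330,0.7500,0.5000)
R[0][0] = -0.4330

-0.433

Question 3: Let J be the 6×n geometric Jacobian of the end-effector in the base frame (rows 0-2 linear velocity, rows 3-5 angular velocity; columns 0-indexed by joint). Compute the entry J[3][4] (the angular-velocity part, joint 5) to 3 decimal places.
axis z_4 = (-0.2500,0.4330,-0.8660); lever o_n−o_4 = (-1.9821,3.4330,1.1340)
cross product → J_v[:, 4] = (3.4641,2.0000,-0.0000)
J_ω[:, 4] = z_4
entry J[3][4] = -0.2500

-0.250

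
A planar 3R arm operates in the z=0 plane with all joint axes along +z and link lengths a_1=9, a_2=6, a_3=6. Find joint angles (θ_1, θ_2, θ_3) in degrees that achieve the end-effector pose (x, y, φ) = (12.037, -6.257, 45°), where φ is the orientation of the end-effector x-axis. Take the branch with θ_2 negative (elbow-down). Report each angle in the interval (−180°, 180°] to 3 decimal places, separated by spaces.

wrist centre = target − a_3·(cos φ, sin φ) = (7.7944, -10.4996)
cos θ_2 = (170.9945−9²−6²)/(2·9·6) = 0.4999; θ_2 = -60.0034° (elbow-down)
β = atan2(-10.4996,7.7944) = -53.4118°; ψ = atan2(-5.1963,11.9997) = -23.4145°
θ_1 = β − ψ = -29.9974°
θ_3 = φ − θ_1 − θ_2 = 135.0007° (wrapped to (-180°,180°])

-29.997 -60.003 135.001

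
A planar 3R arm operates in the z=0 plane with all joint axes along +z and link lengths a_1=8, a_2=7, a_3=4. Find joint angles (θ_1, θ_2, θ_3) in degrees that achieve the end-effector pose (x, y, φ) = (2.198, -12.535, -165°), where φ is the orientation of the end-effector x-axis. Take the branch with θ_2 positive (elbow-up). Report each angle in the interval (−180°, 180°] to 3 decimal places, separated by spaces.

wrist centre = target − a_3·(cos φ, sin φ) = (6.0617, -11.4997)
cos θ_2 = (168.9879−8²−7²)/(2·8·7) = 0.4999; θ_2 = 60.0072° (elbow-up)
β = atan2(-11.4997,6.0617) = -62.2055°; ψ = atan2(6.0626,11.4992) = 27.7990°
θ_1 = β − ψ = -90.0045°
θ_3 = φ − θ_1 − θ_2 = -135.0026° (wrapped to (-180°,180°])

-90.005 60.007 -135.003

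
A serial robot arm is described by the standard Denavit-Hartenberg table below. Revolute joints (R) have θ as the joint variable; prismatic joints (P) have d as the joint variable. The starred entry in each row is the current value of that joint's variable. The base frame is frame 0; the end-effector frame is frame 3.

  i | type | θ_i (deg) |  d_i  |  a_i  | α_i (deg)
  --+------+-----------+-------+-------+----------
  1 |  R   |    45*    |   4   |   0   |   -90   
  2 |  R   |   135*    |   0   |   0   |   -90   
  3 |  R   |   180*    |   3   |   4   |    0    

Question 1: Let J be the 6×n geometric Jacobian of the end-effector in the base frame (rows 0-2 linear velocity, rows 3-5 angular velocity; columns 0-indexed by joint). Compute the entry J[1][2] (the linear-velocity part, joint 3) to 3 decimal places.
2.828

axis z_2 = (-0.5000,-0.5000,0.7071); lever o_n−o_2 = (0.5000,0.5000,4.9497)
cross product → J_v[:, 2] = (-2.8284,2.8284,0.0000)
J_ω[:, 2] = z_2
entry J[1][2] = 2.8284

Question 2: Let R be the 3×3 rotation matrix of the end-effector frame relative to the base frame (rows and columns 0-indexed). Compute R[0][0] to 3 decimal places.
End-effector x-axis (col 0 of R) = (0.5000,0.5000,0.7071)
R[0][0] = 0.5000

0.500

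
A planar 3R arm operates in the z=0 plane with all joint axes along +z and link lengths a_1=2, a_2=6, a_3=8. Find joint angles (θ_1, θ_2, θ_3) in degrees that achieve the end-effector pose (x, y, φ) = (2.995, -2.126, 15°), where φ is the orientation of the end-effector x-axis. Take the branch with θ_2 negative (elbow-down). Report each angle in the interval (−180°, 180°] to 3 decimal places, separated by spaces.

wrist centre = target − a_3·(cos φ, sin φ) = (-4.7324, -4.1966)
cos θ_2 = (40.0067−2²−6²)/(2·2·6) = 0.0003; θ_2 = -89.9839° (elbow-down)
β = atan2(-4.1966,-4.7324) = -138.4344°; ψ = atan2(-6.0000,2.0017) = -71.5506°
θ_1 = β − ψ = -66.8838°
θ_3 = φ − θ_1 − θ_2 = 171.8677° (wrapped to (-180°,180°])

-66.884 -89.984 171.868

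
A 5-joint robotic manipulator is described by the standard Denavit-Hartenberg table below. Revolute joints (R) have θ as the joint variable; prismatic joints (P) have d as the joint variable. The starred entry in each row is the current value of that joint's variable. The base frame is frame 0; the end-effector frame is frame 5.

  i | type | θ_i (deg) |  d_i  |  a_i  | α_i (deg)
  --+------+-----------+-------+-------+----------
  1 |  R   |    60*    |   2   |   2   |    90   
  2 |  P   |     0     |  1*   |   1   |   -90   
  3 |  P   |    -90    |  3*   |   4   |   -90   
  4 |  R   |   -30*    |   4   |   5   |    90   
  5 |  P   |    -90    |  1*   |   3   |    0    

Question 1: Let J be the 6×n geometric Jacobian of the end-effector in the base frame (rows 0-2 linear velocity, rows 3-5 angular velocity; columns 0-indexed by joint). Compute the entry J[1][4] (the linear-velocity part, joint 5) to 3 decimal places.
0.250

prismatic axis z_4 = (-0.4330,0.2500,0.8660)
J_v[:, 4] = z_4; J_ω[:, 4] = (0,0,0)
entry J[1][4] = 0.2500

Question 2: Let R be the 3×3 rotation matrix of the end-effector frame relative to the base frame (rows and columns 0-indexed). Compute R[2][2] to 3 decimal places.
0.866

End-effector z-axis (col 2 of R) = (-0.4330,0.2500,0.8660)
R[2][2] = 0.8660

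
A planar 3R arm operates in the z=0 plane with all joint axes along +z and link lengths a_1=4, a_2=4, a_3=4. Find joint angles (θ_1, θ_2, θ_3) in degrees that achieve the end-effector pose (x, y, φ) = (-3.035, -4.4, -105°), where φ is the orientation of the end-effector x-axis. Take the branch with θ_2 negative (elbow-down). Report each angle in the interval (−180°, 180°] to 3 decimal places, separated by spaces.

wrist centre = target − a_3·(cos φ, sin φ) = (-1.9997, -0.5363)
cos θ_2 = (4.2865−4²−4²)/(2·4·4) = -0.8660; θ_2 = -150.0024° (elbow-down)
β = atan2(-0.5363,-1.9997) = -164.9874°; ψ = atan2(-1.9999,0.5358) = -75.0012°
θ_1 = β − ψ = -89.9862°
θ_3 = φ − θ_1 − θ_2 = 134.9886° (wrapped to (-180°,180°])

-89.986 -150.002 134.989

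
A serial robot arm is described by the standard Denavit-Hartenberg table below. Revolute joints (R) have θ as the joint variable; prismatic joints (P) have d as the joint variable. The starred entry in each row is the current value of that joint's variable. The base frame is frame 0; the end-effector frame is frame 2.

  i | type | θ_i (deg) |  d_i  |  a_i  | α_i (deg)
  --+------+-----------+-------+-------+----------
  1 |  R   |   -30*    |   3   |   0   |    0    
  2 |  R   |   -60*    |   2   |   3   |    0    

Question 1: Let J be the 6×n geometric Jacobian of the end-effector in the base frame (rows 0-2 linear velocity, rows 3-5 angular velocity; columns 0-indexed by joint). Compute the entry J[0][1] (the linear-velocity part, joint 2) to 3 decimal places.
3.000

axis z_1 = (0.0000,0.0000,1.0000); lever o_n−o_1 = (0.0000,-3.0000,2.0000)
cross product → J_v[:, 1] = (3.0000,0.0000,-0.0000)
J_ω[:, 1] = z_1
entry J[0][1] = 3.0000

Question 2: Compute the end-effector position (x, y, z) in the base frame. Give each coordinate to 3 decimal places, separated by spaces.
0.000 -3.000 5.000

after link 1: o_1 = (0.0000, 0.0000, 3.0000)
after link 2: o_2 = (0.0000, -3.0000, 5.0000)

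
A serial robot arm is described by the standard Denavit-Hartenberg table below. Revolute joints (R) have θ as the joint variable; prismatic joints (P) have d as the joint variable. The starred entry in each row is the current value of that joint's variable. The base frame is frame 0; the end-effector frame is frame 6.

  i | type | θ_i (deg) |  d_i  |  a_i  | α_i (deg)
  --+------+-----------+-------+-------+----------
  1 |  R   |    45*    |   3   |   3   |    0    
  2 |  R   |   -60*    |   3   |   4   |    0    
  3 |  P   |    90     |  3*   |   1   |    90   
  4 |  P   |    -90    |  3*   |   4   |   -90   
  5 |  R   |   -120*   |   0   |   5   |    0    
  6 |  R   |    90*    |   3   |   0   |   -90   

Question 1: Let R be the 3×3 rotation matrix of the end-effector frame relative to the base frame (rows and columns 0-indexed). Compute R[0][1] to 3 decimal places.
-0.259

End-effector y-axis (col 1 of R) = (-0.2588,-0.9659,-0.0000)
R[0][1] = -0.2588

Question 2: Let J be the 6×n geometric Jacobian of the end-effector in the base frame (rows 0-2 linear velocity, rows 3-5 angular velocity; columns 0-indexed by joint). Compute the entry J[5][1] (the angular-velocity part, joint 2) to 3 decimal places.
axis z_1 = (0.0000,0.0000,1.0000); lever o_n−o_1 = (11.9793,0.9313,4.5000)
cross product → J_v[:, 1] = (-0.9313,11.9793,0.0000)
J_ω[:, 1] = z_1
entry J[5][1] = 1.0000

1.000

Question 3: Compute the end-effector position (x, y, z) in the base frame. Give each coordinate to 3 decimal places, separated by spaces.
after link 1: o_1 = (2.1213, 2.1213, 3.0000)
after link 2: o_2 = (5.9850, 1.0860, 6.0000)
after link 3: o_3 = (6.2438, 2.0520, 9.0000)
after link 4: o_4 = (9.1416, 1.2755, 5.0000)
after link 5: o_5 = (13.3242, 0.1548, 7.5000)
after link 6: o_6 = (14.1007, 3.0526, 7.5000)

14.101 3.053 7.500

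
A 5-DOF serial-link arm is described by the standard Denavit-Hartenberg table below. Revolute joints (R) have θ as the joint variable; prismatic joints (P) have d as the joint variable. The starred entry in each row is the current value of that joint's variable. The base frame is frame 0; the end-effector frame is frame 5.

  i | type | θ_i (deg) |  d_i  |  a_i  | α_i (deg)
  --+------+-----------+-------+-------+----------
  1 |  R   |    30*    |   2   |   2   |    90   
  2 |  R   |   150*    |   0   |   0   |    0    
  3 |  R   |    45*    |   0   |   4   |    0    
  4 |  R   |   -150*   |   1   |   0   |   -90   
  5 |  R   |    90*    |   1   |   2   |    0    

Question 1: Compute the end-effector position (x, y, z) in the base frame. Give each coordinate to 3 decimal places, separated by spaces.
after link 1: o_1 = (1.7321, 1.0000, 2.0000)
after link 2: o_2 = (1.7321, 1.0000, 2.0000)
after link 3: o_3 = (-1.6140, -0.9319, 0.9647)
after link 4: o_4 = (-1.1140, -1.7979, 0.9647)
after link 5: o_5 = (-2.7264, -0.4194, 1.6718)

-2.726 -0.419 1.672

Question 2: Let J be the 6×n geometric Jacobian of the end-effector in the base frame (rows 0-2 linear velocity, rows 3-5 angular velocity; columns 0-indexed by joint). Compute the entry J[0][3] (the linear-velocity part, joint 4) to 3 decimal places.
axis z_3 = (0.5000,-0.8660,0.0000); lever o_n−o_3 = (-1.1124,0.5125,0.7071)
cross product → J_v[:, 3] = (-0.6124,-0.3536,-0.7071)
J_ω[:, 3] = z_3
entry J[0][3] = -0.6124

-0.612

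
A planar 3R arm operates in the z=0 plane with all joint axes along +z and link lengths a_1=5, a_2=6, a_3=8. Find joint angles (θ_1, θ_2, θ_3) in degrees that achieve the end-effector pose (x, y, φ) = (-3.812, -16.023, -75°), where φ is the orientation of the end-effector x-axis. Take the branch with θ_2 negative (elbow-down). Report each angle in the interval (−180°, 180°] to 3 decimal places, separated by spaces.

wrist centre = target − a_3·(cos φ, sin φ) = (-5.8826, -8.2956)
cos θ_2 = (103.4213−5²−6²)/(2·5·6) = 0.7070; θ_2 = -45.0069° (elbow-down)
β = atan2(-8.2956,-5.8826) = -125.3411°; ψ = atan2(-4.2432,9.2421) = -24.6603°
θ_1 = β − ψ = -100.6808°
θ_3 = φ − θ_1 − θ_2 = 70.6877° (wrapped to (-180°,180°])

-100.681 -45.007 70.688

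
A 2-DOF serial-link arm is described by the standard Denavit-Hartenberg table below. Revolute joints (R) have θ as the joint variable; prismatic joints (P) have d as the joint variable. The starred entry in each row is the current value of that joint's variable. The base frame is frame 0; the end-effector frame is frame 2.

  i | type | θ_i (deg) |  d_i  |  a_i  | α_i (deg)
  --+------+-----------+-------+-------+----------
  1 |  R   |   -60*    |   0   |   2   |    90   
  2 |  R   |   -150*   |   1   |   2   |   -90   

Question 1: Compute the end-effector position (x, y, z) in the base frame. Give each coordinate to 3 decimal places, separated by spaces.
-0.732 -0.732 -1.000

after link 1: o_1 = (1.0000, -1.7321, 0.0000)
after link 2: o_2 = (-0.7321, -0.7321, -1.0000)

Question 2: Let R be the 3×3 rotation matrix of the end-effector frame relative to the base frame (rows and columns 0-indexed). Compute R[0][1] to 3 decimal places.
End-effector y-axis (col 1 of R) = (0.8660,0.5000,-0.0000)
R[0][1] = 0.8660

0.866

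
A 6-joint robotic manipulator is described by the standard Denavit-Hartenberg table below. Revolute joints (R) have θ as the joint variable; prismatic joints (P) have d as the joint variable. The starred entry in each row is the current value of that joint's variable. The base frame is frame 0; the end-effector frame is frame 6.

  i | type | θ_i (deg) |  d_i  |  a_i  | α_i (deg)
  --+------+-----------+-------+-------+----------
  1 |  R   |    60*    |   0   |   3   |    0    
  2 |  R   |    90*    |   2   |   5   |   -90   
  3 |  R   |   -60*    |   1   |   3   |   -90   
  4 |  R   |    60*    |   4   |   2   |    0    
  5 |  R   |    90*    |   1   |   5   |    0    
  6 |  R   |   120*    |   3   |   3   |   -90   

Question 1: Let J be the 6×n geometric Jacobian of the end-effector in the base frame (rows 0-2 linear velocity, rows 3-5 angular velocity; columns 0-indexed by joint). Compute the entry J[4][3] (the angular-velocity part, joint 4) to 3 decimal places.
axis z_3 = (-0.7500,0.4330,-0.5000); lever o_n−o_3 = (-3.9420,3.6986,-6.8840)
cross product → J_v[:, 3] = (-1.1316,-3.1920,-1.0670)
J_ω[:, 3] = z_3
entry J[4][3] = 0.4330

0.433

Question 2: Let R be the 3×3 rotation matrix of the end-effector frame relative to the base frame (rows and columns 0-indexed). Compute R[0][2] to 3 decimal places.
-0.433

End-effector z-axis (col 2 of R) = (-0.4330,0.2500,0.8660)
R[0][2] = -0.4330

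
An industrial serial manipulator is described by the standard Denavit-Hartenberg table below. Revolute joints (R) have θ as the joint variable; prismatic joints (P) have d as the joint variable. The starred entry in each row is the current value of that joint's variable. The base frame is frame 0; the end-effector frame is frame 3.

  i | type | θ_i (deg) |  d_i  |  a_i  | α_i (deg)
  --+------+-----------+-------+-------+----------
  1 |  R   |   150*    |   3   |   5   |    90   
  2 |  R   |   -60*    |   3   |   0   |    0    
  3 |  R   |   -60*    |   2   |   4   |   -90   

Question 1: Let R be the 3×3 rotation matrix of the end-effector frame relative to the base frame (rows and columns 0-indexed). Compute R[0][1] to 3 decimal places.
End-effector y-axis (col 1 of R) = (-0.5000,-0.8660,-0.0000)
R[0][1] = -0.5000

-0.500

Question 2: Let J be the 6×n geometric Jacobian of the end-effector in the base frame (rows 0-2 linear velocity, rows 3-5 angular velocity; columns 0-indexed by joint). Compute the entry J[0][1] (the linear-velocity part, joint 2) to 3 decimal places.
axis z_1 = (0.5000,0.8660,0.0000); lever o_n−o_1 = (4.2321,3.3301,-3.4641)
cross product → J_v[:, 1] = (-3.0000,1.7321,-2.0000)
J_ω[:, 1] = z_1
entry J[0][1] = -3.0000

-3.000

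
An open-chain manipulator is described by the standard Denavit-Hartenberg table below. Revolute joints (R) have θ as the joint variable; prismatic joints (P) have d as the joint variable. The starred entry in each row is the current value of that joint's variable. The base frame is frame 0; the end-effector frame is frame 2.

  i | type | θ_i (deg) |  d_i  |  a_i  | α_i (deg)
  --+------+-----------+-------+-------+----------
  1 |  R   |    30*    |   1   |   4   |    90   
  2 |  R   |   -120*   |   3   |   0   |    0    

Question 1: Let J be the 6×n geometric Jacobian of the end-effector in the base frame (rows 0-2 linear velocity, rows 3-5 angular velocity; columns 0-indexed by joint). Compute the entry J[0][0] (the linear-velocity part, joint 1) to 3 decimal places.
axis z_0 = ẑ; lever o_n−o_0 = (4.9641,-0.5981,1.0000)
cross product → J_v[:, 0] = (0.5981,4.9641,-0.0000)
J_ω[:, 0] = z_0
entry J[0][0] = 0.5981

0.598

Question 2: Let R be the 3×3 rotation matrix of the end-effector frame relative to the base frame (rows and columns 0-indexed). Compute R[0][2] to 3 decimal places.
End-effector z-axis (col 2 of R) = (0.5000,-0.8660,0.0000)
R[0][2] = 0.5000

0.500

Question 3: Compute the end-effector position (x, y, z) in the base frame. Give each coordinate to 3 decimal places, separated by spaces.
4.964 -0.598 1.000

after link 1: o_1 = (3.4641, 2.0000, 1.0000)
after link 2: o_2 = (4.9641, -0.5981, 1.0000)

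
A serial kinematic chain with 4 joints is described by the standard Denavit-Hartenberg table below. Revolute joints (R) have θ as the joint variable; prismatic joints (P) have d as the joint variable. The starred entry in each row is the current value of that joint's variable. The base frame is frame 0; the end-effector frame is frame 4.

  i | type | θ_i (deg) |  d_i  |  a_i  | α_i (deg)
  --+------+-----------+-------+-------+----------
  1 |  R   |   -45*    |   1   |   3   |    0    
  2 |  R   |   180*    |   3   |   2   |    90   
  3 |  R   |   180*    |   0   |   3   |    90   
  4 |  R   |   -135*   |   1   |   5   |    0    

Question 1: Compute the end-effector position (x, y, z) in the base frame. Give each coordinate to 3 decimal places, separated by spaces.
after link 1: o_1 = (2.1213, -2.1213, 1.0000)
after link 2: o_2 = (0.7071, -0.7071, 4.0000)
after link 3: o_3 = (2.8284, -2.8284, 4.0000)
after link 4: o_4 = (-2.1716, -2.8284, 5.0000)

-2.172 -2.828 5.000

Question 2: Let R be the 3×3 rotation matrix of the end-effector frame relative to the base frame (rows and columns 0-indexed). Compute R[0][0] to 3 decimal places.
End-effector x-axis (col 0 of R) = (-1.0000,0.0000,-0.0000)
R[0][0] = -1.0000

-1.000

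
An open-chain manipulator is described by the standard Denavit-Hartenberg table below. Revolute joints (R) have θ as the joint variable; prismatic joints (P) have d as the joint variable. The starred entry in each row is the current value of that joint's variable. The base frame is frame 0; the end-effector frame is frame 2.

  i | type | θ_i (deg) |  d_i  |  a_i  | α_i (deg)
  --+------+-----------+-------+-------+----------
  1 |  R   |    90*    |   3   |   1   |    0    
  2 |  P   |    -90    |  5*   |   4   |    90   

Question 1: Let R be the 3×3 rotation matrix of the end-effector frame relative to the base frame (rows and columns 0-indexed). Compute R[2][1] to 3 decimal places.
End-effector y-axis (col 1 of R) = (0.0000,0.0000,1.0000)
R[2][1] = 1.0000

1.000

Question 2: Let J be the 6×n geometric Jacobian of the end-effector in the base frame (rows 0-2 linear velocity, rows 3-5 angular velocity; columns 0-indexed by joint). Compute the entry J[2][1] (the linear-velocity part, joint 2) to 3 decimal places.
prismatic axis z_1 = (0.0000,0.0000,1.0000)
J_v[:, 1] = z_1; J_ω[:, 1] = (0,0,0)
entry J[2][1] = 1.0000

1.000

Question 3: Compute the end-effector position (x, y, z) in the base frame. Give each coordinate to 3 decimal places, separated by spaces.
4.000 1.000 8.000

after link 1: o_1 = (0.0000, 1.0000, 3.0000)
after link 2: o_2 = (4.0000, 1.0000, 8.0000)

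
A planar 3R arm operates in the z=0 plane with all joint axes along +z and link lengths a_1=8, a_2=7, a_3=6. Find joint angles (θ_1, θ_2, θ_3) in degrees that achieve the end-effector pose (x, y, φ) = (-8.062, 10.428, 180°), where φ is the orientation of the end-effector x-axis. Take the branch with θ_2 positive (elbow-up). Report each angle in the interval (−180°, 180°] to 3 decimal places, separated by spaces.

59.998 90.003 29.999

wrist centre = target − a_3·(cos φ, sin φ) = (-2.0620, 10.4280)
cos θ_2 = (112.9950−8²−7²)/(2·8·7) = -0.0000; θ_2 = 90.0025° (elbow-up)
β = atan2(10.4280,-2.0620) = 101.1852°; ψ = atan2(7.0000,7.9997) = 41.1870°
θ_1 = β − ψ = 59.9982°
θ_3 = φ − θ_1 − θ_2 = 29.9993° (wrapped to (-180°,180°])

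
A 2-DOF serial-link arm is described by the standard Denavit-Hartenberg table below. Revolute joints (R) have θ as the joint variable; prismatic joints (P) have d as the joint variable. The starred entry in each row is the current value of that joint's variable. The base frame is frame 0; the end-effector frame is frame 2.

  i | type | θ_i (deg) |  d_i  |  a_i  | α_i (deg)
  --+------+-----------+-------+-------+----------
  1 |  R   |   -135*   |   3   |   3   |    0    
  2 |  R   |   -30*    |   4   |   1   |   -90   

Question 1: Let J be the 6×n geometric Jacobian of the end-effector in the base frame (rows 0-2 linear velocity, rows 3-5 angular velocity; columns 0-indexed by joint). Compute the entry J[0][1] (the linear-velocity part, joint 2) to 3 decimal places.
axis z_1 = (0.0000,0.0000,1.0000); lever o_n−o_1 = (-0.9659,-0.2588,4.0000)
cross product → J_v[:, 1] = (0.2588,-0.9659,0.0000)
J_ω[:, 1] = z_1
entry J[0][1] = 0.2588

0.259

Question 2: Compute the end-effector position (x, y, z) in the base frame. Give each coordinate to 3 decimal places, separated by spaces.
-3.087 -2.380 7.000

after link 1: o_1 = (-2.1213, -2.1213, 3.0000)
after link 2: o_2 = (-3.0872, -2.3801, 7.0000)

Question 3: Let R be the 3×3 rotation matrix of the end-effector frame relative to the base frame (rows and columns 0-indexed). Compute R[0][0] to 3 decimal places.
-0.966

End-effector x-axis (col 0 of R) = (-0.9659,-0.2588,0.0000)
R[0][0] = -0.9659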